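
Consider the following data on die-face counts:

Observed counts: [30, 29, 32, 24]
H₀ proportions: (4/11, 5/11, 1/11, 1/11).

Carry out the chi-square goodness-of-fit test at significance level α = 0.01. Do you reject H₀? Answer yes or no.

n = 115; E_i = n·p_i = [41.82, 52.27, 10.45, 10.45]
χ² = (30−41.82)²/41.82 + (29−52.27)²/52.27 + (32−10.45)²/10.45 + (24−10.45)²/10.45 = 75.6539
df = 3
p-value (upper-tail) = 0.00000
At α=0.01: p < α → reject H₀

reject H₀: yes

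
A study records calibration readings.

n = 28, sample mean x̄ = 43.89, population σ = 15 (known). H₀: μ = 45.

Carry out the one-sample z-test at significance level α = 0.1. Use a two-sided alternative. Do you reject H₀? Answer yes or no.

reject H₀: no

SE = σ/√n = 15/√28 = 2.8347
z = (x̄−μ₀)/SE = (43.89−45)/2.8347 = -0.3916
p-value (two-sided) = 0.69538
At α=0.1: p ≥ α → fail to reject H₀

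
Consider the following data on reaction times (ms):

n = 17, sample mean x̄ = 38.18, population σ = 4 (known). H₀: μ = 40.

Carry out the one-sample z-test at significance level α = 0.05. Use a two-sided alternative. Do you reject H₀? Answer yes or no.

SE = σ/√n = 4/√17 = 0.9701
z = (x̄−μ₀)/SE = (38.18−40)/0.9701 = -1.8760
p-value (two-sided) = 0.06065
At α=0.05: p ≥ α → fail to reject H₀

reject H₀: no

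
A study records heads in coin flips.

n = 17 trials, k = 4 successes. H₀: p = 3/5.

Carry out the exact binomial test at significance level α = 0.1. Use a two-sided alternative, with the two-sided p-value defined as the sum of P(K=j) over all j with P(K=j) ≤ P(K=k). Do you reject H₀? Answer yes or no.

Exact binomial: n=17, k=4, p₀=3/5=0.6000
P(X=j) = C(n,j)·p₀^j·(1−p₀)^(n−j); p = Σ P(X=j) over j with P(X=j) ≤ P(X=4)
p-value (two-sided) = 0.00461
At α=0.1: p < α → reject H₀

reject H₀: yes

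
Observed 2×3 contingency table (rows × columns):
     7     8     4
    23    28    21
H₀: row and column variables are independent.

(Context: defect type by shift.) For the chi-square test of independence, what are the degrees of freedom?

degrees of freedom = 2

df = (r−1)(c−1) = (2−1)·(3−1) = 2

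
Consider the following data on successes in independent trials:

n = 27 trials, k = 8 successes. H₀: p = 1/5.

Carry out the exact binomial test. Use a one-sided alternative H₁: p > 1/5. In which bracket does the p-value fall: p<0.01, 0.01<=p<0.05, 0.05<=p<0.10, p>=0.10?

p-value bracket: p>=0.10

Exact binomial: n=27, k=8, p₀=1/5=0.2000
P(X≥8) from Σ C(n,i)·p₀^i·(1−p₀)^(n−i)
p-value (one-sided, H₁ greater) = 0.15556
→ bracket: p>=0.10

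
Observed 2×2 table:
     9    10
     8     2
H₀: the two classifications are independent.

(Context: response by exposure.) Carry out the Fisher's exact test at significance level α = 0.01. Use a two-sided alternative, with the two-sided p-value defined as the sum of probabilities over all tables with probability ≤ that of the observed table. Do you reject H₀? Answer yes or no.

Margins: r₁=19, r₂=10, c₁=17, c₂=12, n=29
p_obs = C(19,9)·C(10,8)/C(29,17); sum pmf over tables with pmf ≤ p_obs
p-value (two-sided) = 0.12608
At α=0.01: p ≥ α → fail to reject H₀

reject H₀: no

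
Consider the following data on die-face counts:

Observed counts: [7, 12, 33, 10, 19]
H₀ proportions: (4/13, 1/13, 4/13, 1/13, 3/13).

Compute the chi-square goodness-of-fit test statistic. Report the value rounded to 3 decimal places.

n = 81; E_i = n·p_i = [24.92, 6.23, 24.92, 6.23, 18.69]
χ² = (7−24.92)²/24.92 + (12−6.23)²/6.23 + (33−24.92)²/24.92 + (10−6.23)²/6.23 + (19−18.69)²/18.69 = 23.1337
df = 4

test statistic = 23.134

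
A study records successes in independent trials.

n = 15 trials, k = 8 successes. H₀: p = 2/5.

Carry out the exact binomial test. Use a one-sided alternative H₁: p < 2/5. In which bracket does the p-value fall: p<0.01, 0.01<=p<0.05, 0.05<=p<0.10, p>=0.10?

Exact binomial: n=15, k=8, p₀=2/5=0.4000
P(X≤8) from Σ C(n,i)·p₀^i·(1−p₀)^(n−i)
p-value (one-sided, H₁ less) = 0.90495
→ bracket: p>=0.10

p-value bracket: p>=0.10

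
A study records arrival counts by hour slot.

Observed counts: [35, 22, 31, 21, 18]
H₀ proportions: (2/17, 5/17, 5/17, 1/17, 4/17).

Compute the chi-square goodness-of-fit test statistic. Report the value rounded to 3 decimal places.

test statistic = 63.547

n = 127; E_i = n·p_i = [14.94, 37.35, 37.35, 7.47, 29.88]
χ² = (35−14.94)²/14.94 + (22−37.35)²/37.35 + (31−37.35)²/37.35 + (21−7.47)²/7.47 + (18−29.88)²/29.88 = 63.5472
df = 4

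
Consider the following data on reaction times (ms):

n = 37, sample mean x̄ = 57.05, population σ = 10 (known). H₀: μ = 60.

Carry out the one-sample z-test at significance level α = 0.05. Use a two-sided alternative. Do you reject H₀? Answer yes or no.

SE = σ/√n = 10/√37 = 1.6440
z = (x̄−μ₀)/SE = (57.05−60)/1.6440 = -1.7944
p-value (two-sided) = 0.07275
At α=0.05: p ≥ α → fail to reject H₀

reject H₀: no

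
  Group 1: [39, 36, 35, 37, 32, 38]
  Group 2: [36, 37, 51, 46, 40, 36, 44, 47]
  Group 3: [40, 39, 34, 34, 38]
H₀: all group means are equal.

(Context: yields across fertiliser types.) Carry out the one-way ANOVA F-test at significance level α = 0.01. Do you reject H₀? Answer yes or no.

reject H₀: no

Group means [36.17, 42.12, 37.00], grand mean 38.895
SSB = Σnᵢ(x̄ᵢ−x̄)² = 146.081; SSW = ΣΣ(x−x̄ᵢ)² = 289.708
MSB = 146.081/2 = 73.0406; MSW = 289.708/16 = 18.1068
F = MSB/MSW = 4.0339
df = (2, 16)
p-value (upper-tail) = 0.03815
At α=0.01: p ≥ α → fail to reject H₀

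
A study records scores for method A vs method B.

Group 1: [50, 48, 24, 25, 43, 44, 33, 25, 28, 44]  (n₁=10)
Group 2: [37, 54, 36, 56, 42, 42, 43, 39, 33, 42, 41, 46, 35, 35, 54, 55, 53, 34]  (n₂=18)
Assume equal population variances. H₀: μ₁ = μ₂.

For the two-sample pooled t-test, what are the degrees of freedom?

degrees of freedom = 26

df = n₁ + n₂ − 2 = 10 + 18 − 2 = 26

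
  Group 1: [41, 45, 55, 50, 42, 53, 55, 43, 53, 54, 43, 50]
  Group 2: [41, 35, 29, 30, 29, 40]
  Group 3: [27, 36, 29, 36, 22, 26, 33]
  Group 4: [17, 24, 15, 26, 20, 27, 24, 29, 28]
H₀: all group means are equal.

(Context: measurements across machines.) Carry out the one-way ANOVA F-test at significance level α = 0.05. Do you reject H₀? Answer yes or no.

reject H₀: yes

Group means [48.67, 34.00, 29.86, 23.33], grand mean 35.500
SSB = Σnᵢ(x̄ᵢ−x̄)² = 3648.976; SSW = ΣΣ(x−x̄ᵢ)² = 849.524
MSB = 3648.976/3 = 1216.3254; MSW = 849.524/30 = 28.3175
F = MSB/MSW = 42.9532
df = (3, 30)
p-value (upper-tail) = 0.00000
At α=0.05: p < α → reject H₀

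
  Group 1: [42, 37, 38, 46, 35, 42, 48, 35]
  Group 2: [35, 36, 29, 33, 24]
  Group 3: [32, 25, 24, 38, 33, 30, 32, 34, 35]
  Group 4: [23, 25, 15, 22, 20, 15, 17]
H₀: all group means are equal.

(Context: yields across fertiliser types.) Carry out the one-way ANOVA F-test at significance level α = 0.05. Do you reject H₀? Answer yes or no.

Group means [40.38, 31.40, 31.44, 19.57], grand mean 31.034
SSB = Σnᵢ(x̄ᵢ−x̄)² = 1619.954; SSW = ΣΣ(x−x̄ᵢ)² = 527.012
MSB = 1619.954/3 = 539.9847; MSW = 527.012/25 = 21.0805
F = MSB/MSW = 25.6154
df = (3, 25)
p-value (upper-tail) = 0.00000
At α=0.05: p < α → reject H₀

reject H₀: yes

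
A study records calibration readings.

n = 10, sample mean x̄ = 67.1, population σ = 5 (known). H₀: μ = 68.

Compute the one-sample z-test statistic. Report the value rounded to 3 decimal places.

SE = σ/√n = 5/√10 = 1.5811
z = (x̄−μ₀)/SE = (67.1−68)/1.5811 = -0.5692

test statistic = -0.569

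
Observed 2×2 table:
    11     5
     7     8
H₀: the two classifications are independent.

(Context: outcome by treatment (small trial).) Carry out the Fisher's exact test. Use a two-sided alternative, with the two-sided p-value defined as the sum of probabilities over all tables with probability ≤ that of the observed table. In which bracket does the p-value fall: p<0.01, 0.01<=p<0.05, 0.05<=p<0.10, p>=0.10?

p-value bracket: p>=0.10

Margins: r₁=16, r₂=15, c₁=18, c₂=13, n=31
p_obs = C(16,11)·C(15,7)/C(31,18); sum pmf over tables with pmf ≤ p_obs
p-value (two-sided) = 0.28516
→ bracket: p>=0.10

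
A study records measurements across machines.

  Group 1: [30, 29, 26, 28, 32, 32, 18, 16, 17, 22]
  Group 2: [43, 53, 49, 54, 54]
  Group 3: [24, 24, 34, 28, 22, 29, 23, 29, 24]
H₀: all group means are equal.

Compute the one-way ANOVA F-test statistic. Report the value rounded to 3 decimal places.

Group means [25.00, 50.60, 26.33], grand mean 30.833
SSB = Σnᵢ(x̄ᵢ−x̄)² = 2476.133; SSW = ΣΣ(x−x̄ᵢ)² = 563.200
MSB = 2476.133/2 = 1238.0667; MSW = 563.200/21 = 26.8190
F = MSB/MSW = 46.1637
df = (2, 21)

test statistic = 46.164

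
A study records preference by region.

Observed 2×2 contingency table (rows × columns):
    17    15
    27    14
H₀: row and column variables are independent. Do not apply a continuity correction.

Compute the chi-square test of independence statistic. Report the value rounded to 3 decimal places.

test statistic = 1.216

Row totals [32, 41], col totals [44, 29], n=73
χ² = (17−19.29)²/19.29 + (15−12.71)²/12.71 + (27−24.71)²/24.71 + (14−16.29)²/16.29 = 1.2161
df = 1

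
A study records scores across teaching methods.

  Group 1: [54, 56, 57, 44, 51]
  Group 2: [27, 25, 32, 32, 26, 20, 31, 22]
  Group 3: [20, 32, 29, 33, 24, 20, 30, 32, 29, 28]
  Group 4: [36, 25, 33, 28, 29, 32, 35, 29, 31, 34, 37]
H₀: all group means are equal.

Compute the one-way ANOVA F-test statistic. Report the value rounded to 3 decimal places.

test statistic = 41.280

Group means [52.40, 26.88, 27.70, 31.73], grand mean 32.441
SSB = Σnᵢ(x̄ᵢ−x̄)² = 2470.026; SSW = ΣΣ(x−x̄ᵢ)² = 598.357
MSB = 2470.026/3 = 823.3418; MSW = 598.357/30 = 19.9452
F = MSB/MSW = 41.2801
df = (3, 30)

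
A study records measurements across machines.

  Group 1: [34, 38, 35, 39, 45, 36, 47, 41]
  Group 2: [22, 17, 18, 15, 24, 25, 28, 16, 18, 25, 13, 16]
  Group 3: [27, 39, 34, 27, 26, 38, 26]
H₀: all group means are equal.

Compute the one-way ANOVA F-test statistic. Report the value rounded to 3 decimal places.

test statistic = 37.294

Group means [39.38, 19.75, 31.00], grand mean 28.481
SSB = Σnᵢ(x̄ᵢ−x̄)² = 1908.616; SSW = ΣΣ(x−x̄ᵢ)² = 614.125
MSB = 1908.616/2 = 954.3079; MSW = 614.125/24 = 25.5885
F = MSB/MSW = 37.2943
df = (2, 24)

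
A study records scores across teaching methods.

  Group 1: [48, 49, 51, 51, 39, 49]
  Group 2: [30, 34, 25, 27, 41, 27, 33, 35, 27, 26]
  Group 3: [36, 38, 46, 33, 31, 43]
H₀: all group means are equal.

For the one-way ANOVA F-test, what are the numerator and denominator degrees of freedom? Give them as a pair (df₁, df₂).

degrees of freedom = [2, 19]

k = 3 groups, N = 22 total
df = (k−1, N−k) = (3−1, 22−3) = (2, 19)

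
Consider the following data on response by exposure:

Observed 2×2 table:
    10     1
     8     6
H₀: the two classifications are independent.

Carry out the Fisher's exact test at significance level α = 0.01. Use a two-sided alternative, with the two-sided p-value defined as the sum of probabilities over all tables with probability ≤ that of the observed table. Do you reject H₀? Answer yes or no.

Margins: r₁=11, r₂=14, c₁=18, c₂=7, n=25
p_obs = C(11,10)·C(14,8)/C(25,18); sum pmf over tables with pmf ≤ p_obs
p-value (two-sided) = 0.09000
At α=0.01: p ≥ α → fail to reject H₀

reject H₀: no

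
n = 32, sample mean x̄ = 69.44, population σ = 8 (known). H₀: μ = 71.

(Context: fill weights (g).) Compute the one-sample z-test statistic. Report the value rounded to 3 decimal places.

SE = σ/√n = 8/√32 = 1.4142
z = (x̄−μ₀)/SE = (69.44−71)/1.4142 = -1.1031

test statistic = -1.103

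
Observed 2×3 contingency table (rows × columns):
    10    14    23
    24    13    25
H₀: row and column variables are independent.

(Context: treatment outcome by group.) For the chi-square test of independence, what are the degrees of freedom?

degrees of freedom = 2

df = (r−1)(c−1) = (2−1)·(3−1) = 2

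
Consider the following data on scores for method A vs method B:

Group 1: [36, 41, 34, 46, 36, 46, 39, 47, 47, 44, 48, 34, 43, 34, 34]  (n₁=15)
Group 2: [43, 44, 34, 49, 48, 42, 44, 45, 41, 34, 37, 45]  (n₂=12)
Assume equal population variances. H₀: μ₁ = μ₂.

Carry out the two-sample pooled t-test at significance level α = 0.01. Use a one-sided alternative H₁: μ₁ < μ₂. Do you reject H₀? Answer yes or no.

reject H₀: no

x̄₁=40.600, s₁=5.552, n₁=15
x̄₂=42.167, s₂=4.914, n₂=12
s_p² = [14·5.552² + 11·4.914²]/25 = 27.8907
SE = √(s_p²·(1/15+1/12)) = 2.0454
t = (40.600−42.167)/2.0454 = -0.7660
df = 25
p-value (one-sided, H₁ less) = 0.22544
At α=0.01: p ≥ α → fail to reject H₀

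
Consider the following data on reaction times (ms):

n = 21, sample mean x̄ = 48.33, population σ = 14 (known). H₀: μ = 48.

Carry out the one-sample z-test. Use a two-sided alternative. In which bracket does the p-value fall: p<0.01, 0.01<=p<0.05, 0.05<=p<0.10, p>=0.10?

p-value bracket: p>=0.10

SE = σ/√n = 14/√21 = 3.0551
z = (x̄−μ₀)/SE = (48.33−48)/3.0551 = 0.1080
p-value (two-sided) = 0.91398
→ bracket: p>=0.10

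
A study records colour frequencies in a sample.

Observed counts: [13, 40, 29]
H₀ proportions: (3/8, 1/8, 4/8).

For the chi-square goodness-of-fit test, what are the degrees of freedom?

df = k − 1 = 3 − 1 = 2

degrees of freedom = 2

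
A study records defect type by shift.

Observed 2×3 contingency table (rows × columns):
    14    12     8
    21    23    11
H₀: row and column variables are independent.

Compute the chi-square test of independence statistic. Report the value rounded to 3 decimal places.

Row totals [34, 55], col totals [35, 35, 19], n=89
χ² = (14−13.37)²/13.37 + (12−13.37)²/13.37 + (8−7.26)²/7.26 + (21−21.63)²/21.63 + (23−21.63)²/21.63 + (11−11.74)²/11.74 = 0.3979
df = 2

test statistic = 0.398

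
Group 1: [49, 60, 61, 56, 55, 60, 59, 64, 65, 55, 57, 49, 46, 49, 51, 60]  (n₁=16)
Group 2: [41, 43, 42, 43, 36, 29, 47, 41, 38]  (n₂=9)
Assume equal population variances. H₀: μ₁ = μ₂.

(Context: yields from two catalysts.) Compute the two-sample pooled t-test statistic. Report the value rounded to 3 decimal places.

x̄₁=56.000, s₁=5.785, n₁=16
x̄₂=40.000, s₂=5.172, n₂=9
s_p² = [15·5.785² + 8·5.172²]/23 = 31.1304
SE = √(s_p²·(1/16+1/9)) = 2.3248
t = (56.000−40.000)/2.3248 = 6.8824
df = 23

test statistic = 6.882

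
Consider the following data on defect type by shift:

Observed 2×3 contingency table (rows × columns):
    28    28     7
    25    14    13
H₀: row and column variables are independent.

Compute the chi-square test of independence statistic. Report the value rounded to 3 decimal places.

test statistic = 5.636

Row totals [63, 52], col totals [53, 42, 20], n=115
χ² = (28−29.03)²/29.03 + (28−23.01)²/23.01 + (7−10.96)²/10.96 + (25−23.97)²/23.97 + (14−18.99)²/18.99 + (13−9.04)²/9.04 = 5.6359
df = 2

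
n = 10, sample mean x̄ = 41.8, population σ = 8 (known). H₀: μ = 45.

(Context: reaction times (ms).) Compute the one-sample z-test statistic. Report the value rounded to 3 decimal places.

test statistic = -1.265

SE = σ/√n = 8/√10 = 2.5298
z = (x̄−μ₀)/SE = (41.8−45)/2.5298 = -1.2649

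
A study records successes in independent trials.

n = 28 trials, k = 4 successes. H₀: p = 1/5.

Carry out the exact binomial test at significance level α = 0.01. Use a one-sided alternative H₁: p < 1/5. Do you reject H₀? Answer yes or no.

reject H₀: no

Exact binomial: n=28, k=4, p₀=1/5=0.2000
P(X≤4) from Σ C(n,i)·p₀^i·(1−p₀)^(n−i)
p-value (one-sided, H₁ less) = 0.31489
At α=0.01: p ≥ α → fail to reject H₀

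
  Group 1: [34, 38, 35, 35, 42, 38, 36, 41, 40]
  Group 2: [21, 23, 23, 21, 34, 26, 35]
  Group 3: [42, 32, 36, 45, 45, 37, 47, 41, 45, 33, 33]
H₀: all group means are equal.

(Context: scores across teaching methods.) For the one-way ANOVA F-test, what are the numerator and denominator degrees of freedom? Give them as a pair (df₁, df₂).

k = 3 groups, N = 27 total
df = (k−1, N−k) = (3−1, 27−3) = (2, 24)

degrees of freedom = [2, 24]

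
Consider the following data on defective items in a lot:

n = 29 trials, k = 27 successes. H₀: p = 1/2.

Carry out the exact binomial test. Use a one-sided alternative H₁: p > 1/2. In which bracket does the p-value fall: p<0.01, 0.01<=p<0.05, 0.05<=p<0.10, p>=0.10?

Exact binomial: n=29, k=27, p₀=1/2=0.5000
P(X≥27) from Σ C(n,i)·p₀^i·(1−p₀)^(n−i)
p-value (one-sided, H₁ greater) = 0.00000
→ bracket: p<0.01

p-value bracket: p<0.01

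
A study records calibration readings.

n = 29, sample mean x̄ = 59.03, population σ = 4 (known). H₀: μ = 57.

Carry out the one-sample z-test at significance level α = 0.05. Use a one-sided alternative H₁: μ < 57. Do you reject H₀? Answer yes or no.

SE = σ/√n = 4/√29 = 0.7428
z = (x̄−μ₀)/SE = (59.03−57)/0.7428 = 2.7330
p-value (one-sided, H₁ less) = 0.99686
At α=0.05: p ≥ α → fail to reject H₀

reject H₀: no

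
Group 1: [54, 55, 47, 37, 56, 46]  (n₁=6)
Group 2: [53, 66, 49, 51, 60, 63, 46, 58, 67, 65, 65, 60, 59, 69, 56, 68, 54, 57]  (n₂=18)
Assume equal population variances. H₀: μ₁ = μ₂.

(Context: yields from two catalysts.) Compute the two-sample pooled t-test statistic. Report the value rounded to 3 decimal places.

test statistic = -3.076

x̄₁=49.167, s₁=7.305, n₁=6
x̄₂=59.222, s₂=6.822, n₂=18
s_p² = [5·7.305² + 17·6.822²]/22 = 48.0884
SE = √(s_p²·(1/6+1/18)) = 3.2690
t = (49.167−59.222)/3.2690 = -3.0760
df = 22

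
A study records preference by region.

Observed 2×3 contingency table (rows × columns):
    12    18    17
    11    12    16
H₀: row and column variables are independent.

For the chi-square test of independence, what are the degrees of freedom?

df = (r−1)(c−1) = (2−1)·(3−1) = 2

degrees of freedom = 2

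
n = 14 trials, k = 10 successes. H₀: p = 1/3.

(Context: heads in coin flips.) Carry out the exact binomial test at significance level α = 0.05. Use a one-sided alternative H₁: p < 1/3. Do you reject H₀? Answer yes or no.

reject H₀: no

Exact binomial: n=14, k=10, p₀=1/3=0.3333
P(X≤10) from Σ C(n,i)·p₀^i·(1−p₀)^(n−i)
p-value (one-sided, H₁ less) = 0.99931
At α=0.05: p ≥ α → fail to reject H₀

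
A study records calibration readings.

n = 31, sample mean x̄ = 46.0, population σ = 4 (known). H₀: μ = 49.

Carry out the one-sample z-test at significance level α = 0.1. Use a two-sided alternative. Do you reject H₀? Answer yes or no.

reject H₀: yes

SE = σ/√n = 4/√31 = 0.7184
z = (x̄−μ₀)/SE = (46.0−49)/0.7184 = -4.1758
p-value (two-sided) = 0.00003
At α=0.1: p < α → reject H₀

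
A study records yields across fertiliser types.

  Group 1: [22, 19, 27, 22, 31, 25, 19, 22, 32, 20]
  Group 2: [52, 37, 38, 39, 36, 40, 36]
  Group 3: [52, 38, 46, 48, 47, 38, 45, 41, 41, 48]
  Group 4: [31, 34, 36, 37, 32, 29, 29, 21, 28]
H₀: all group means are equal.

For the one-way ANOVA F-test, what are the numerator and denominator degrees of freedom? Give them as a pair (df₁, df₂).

degrees of freedom = [3, 32]

k = 4 groups, N = 36 total
df = (k−1, N−k) = (4−1, 36−4) = (3, 32)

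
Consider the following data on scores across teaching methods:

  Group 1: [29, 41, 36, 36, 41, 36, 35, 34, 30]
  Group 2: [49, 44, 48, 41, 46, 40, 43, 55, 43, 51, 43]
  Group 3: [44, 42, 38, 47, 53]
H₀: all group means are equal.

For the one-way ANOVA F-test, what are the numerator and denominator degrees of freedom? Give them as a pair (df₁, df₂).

k = 3 groups, N = 25 total
df = (k−1, N−k) = (3−1, 25−3) = (2, 22)

degrees of freedom = [2, 22]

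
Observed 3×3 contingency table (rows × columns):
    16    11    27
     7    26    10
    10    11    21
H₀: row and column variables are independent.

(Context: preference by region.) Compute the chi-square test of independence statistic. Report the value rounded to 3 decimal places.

test statistic = 19.245

Row totals [54, 43, 42], col totals [33, 48, 58], n=139
χ² = (16−12.82)²/12.82 + (11−18.65)²/18.65 + (27−22.53)²/22.53 + (7−10.21)²/10.21 + (26−14.85)²/14.85 + (10−17.94)²/17.94 + (10−9.97)²/9.97 + (11−14.50)²/14.50 + (21−17.53)²/17.53 = 19.2447
df = 4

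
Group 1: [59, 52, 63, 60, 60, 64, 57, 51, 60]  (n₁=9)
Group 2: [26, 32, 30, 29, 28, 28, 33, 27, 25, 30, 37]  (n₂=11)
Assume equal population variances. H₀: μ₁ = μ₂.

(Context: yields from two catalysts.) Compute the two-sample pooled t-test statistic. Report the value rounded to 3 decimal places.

x̄₁=58.444, s₁=4.447, n₁=9
x̄₂=29.545, s₂=3.446, n₂=11
s_p² = [8·4.447² + 10·3.446²]/18 = 15.3861
SE = √(s_p²·(1/9+1/11)) = 1.7630
t = (58.444−29.545)/1.7630 = 16.3916
df = 18

test statistic = 16.392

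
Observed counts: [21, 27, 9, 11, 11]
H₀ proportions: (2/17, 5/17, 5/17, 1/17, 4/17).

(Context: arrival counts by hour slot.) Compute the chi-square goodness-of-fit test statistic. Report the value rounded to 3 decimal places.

test statistic = 35.858

n = 79; E_i = n·p_i = [9.29, 23.24, 23.24, 4.65, 18.59]
χ² = (21−9.29)²/9.29 + (27−23.24)²/23.24 + (9−23.24)²/23.24 + (11−4.65)²/4.65 + (11−18.59)²/18.59 = 35.8576
df = 4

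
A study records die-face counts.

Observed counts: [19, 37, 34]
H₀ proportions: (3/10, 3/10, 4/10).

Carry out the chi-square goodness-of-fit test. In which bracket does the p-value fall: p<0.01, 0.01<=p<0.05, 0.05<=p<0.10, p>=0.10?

p-value bracket: 0.01<=p<0.05

n = 90; E_i = n·p_i = [27.00, 27.00, 36.00]
χ² = (19−27.00)²/27.00 + (37−27.00)²/27.00 + (34−36.00)²/36.00 = 6.1852
df = 2
p-value (upper-tail) = 0.04538
→ bracket: 0.01<=p<0.05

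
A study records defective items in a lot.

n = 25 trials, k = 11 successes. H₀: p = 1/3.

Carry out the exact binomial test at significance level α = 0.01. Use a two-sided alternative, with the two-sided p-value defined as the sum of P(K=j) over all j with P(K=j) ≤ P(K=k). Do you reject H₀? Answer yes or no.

reject H₀: no

Exact binomial: n=25, k=11, p₀=1/3=0.3333
P(X=j) = C(n,j)·p₀^j·(1−p₀)^(n−j); p = Σ P(X=j) over j with P(X=j) ≤ P(X=11)
p-value (two-sided) = 0.28994
At α=0.01: p ≥ α → fail to reject H₀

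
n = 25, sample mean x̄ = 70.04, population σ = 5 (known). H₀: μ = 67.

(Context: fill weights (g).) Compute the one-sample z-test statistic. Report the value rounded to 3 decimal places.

test statistic = 3.040

SE = σ/√n = 5/√25 = 1.0000
z = (x̄−μ₀)/SE = (70.04−67)/1.0000 = 3.0400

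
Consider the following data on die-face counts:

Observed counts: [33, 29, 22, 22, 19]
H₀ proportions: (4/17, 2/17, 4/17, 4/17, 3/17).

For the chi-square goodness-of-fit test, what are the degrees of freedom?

degrees of freedom = 4

df = k − 1 = 5 − 1 = 4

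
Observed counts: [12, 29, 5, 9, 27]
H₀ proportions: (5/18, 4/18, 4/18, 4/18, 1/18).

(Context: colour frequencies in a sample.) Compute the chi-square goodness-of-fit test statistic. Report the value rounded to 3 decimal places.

test statistic = 136.316

n = 82; E_i = n·p_i = [22.78, 18.22, 18.22, 18.22, 4.56]
χ² = (12−22.78)²/22.78 + (29−18.22)²/18.22 + (5−18.22)²/18.22 + (9−18.22)²/18.22 + (27−4.56)²/4.56 = 136.3159
df = 4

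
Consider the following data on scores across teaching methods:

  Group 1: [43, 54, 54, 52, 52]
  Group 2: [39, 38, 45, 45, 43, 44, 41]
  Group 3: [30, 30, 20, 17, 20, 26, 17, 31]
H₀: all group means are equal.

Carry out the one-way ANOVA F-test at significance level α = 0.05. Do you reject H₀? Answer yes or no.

reject H₀: yes

Group means [51.00, 42.14, 23.88], grand mean 37.050
SSB = Σnᵢ(x̄ᵢ−x̄)² = 2543.218; SSW = ΣΣ(x−x̄ᵢ)² = 387.732
MSB = 2543.218/2 = 1271.6089; MSW = 387.732/17 = 22.8078
F = MSB/MSW = 55.7533
df = (2, 17)
p-value (upper-tail) = 0.00000
At α=0.05: p < α → reject H₀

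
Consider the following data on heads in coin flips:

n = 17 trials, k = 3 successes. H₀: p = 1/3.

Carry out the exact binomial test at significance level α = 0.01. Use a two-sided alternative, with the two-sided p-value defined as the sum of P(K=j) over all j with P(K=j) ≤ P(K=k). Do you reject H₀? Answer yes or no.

reject H₀: no

Exact binomial: n=17, k=3, p₀=1/3=0.3333
P(X=j) = C(n,j)·p₀^j·(1−p₀)^(n−j); p = Σ P(X=j) over j with P(X=j) ≤ P(X=3)
p-value (two-sided) = 0.20590
At α=0.01: p ≥ α → fail to reject H₀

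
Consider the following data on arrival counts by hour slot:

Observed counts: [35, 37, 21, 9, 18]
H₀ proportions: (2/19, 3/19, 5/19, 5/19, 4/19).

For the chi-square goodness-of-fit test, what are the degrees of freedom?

df = k − 1 = 5 − 1 = 4

degrees of freedom = 4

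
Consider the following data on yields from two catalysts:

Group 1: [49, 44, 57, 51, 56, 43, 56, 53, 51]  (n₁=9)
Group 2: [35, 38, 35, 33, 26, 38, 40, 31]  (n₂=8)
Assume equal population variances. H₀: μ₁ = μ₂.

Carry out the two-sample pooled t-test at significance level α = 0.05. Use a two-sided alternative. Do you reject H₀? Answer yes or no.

x̄₁=51.111, s₁=5.085, n₁=9
x̄₂=34.500, s₂=4.504, n₂=8
s_p² = [8·5.085² + 7·4.504²]/15 = 23.2593
SE = √(s_p²·(1/9+1/8)) = 2.3435
t = (51.111−34.500)/2.3435 = 7.0883
df = 15
p-value (two-sided) = 0.00000
At α=0.05: p < α → reject H₀

reject H₀: yes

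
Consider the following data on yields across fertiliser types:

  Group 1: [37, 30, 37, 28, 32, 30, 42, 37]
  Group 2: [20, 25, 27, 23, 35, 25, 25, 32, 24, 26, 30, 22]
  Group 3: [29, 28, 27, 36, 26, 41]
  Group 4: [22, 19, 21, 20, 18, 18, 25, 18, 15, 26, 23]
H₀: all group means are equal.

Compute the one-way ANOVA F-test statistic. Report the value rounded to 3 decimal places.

test statistic = 16.647

Group means [34.12, 26.17, 31.17, 20.45], grand mean 27.000
SSB = Σnᵢ(x̄ᵢ−x̄)² = 989.898; SSW = ΣΣ(x−x̄ᵢ)² = 654.102
MSB = 989.898/3 = 329.9659; MSW = 654.102/33 = 19.8213
F = MSB/MSW = 16.6471
df = (3, 33)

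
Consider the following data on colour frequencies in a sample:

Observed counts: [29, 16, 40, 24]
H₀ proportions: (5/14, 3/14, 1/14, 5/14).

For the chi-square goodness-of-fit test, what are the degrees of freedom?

df = k − 1 = 4 − 1 = 3

degrees of freedom = 3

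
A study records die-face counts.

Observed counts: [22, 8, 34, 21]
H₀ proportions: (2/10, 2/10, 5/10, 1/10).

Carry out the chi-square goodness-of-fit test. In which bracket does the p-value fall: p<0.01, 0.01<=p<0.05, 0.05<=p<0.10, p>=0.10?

n = 85; E_i = n·p_i = [17.00, 17.00, 42.50, 8.50]
χ² = (22−17.00)²/17.00 + (8−17.00)²/17.00 + (34−42.50)²/42.50 + (21−8.50)²/8.50 = 26.3176
df = 3
p-value (upper-tail) = 0.00001
→ bracket: p<0.01

p-value bracket: p<0.01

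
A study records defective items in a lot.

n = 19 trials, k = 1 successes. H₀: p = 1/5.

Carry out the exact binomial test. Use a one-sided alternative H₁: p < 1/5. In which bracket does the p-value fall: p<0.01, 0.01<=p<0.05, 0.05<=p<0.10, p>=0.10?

Exact binomial: n=19, k=1, p₀=1/5=0.2000
P(X≤1) from Σ C(n,i)·p₀^i·(1−p₀)^(n−i)
p-value (one-sided, H₁ less) = 0.08287
→ bracket: 0.05<=p<0.10

p-value bracket: 0.05<=p<0.10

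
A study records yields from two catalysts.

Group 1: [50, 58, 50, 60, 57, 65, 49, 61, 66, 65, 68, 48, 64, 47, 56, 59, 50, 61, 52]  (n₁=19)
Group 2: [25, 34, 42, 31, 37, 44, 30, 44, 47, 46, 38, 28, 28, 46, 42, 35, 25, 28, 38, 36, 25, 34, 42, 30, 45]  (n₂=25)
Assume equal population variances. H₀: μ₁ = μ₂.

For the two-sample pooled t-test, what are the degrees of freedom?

degrees of freedom = 42

df = n₁ + n₂ − 2 = 19 + 25 − 2 = 42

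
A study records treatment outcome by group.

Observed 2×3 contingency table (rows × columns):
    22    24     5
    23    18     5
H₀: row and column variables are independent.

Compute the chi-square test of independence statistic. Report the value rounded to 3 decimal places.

Row totals [51, 46], col totals [45, 42, 10], n=97
χ² = (22−23.66)²/23.66 + (24−22.08)²/22.08 + (5−5.26)²/5.26 + (23−21.34)²/21.34 + (18−19.92)²/19.92 + (5−4.74)²/4.74 = 0.6233
df = 2

test statistic = 0.623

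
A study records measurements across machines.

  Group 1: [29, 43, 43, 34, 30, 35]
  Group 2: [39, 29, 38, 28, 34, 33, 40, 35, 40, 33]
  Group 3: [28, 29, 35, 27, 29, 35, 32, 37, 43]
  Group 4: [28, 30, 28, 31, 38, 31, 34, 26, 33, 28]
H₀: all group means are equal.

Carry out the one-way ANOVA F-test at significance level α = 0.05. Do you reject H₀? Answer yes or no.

reject H₀: no

Group means [35.67, 34.90, 32.78, 30.70], grand mean 33.286
SSB = Σnᵢ(x̄ᵢ−x̄)² = 129.254; SSW = ΣΣ(x−x̄ᵢ)² = 687.889
MSB = 129.254/3 = 43.0847; MSW = 687.889/31 = 22.1900
F = MSB/MSW = 1.9416
df = (3, 31)
p-value (upper-tail) = 0.14341
At α=0.05: p ≥ α → fail to reject H₀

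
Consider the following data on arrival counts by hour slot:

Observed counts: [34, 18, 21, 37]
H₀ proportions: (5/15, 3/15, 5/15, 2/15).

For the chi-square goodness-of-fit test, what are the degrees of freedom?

degrees of freedom = 3

df = k − 1 = 4 − 1 = 3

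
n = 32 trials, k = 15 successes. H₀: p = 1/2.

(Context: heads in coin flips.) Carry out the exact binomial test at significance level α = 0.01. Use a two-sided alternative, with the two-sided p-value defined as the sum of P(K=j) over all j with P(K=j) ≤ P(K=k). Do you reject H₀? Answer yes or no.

reject H₀: no

Exact binomial: n=32, k=15, p₀=1/2=0.5000
P(X=j) = C(n,j)·p₀^j·(1−p₀)^(n−j); p = Σ P(X=j) over j with P(X=j) ≤ P(X=15)
p-value (two-sided) = 0.86005
At α=0.01: p ≥ α → fail to reject H₀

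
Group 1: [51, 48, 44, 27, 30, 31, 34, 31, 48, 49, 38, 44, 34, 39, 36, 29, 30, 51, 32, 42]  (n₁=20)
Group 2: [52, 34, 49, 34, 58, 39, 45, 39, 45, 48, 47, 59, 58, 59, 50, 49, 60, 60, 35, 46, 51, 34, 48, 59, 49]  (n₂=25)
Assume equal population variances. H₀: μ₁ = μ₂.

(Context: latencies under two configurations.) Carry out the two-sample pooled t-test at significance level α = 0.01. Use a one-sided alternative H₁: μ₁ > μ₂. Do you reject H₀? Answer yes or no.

x̄₁=38.400, s₁=8.094, n₁=20
x̄₂=48.280, s₂=8.716, n₂=25
s_p² = [19·8.094² + 24·8.716²]/43 = 71.3451
SE = √(s_p²·(1/20+1/25)) = 2.5340
t = (38.400−48.280)/2.5340 = -3.8990
df = 43
p-value (one-sided, H₁ greater) = 0.99983
At α=0.01: p ≥ α → fail to reject H₀

reject H₀: no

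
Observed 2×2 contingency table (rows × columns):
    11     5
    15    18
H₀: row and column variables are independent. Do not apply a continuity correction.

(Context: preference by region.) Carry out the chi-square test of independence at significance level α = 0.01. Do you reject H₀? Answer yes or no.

reject H₀: no

Row totals [16, 33], col totals [26, 23], n=49
χ² = (11−8.49)²/8.49 + (5−7.51)²/7.51 + (15−17.51)²/17.51 + (18−15.49)²/15.49 = 2.3479
df = 1
p-value (upper-tail) = 0.12546
At α=0.01: p ≥ α → fail to reject H₀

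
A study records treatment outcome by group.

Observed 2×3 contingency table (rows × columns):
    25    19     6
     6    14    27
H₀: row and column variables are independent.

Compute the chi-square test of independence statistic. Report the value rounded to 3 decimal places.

Row totals [50, 47], col totals [31, 33, 33], n=97
χ² = (25−15.98)²/15.98 + (19−17.01)²/17.01 + (6−17.01)²/17.01 + (6−15.02)²/15.02 + (14−15.99)²/15.99 + (27−15.99)²/15.99 = 25.6982
df = 2

test statistic = 25.698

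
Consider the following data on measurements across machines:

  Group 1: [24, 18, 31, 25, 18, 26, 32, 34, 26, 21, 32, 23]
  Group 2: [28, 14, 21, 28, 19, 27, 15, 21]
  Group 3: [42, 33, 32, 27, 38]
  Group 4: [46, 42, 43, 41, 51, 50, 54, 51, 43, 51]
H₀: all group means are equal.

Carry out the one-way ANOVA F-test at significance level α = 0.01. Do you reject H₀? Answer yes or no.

Group means [25.83, 21.62, 34.40, 47.20], grand mean 32.200
SSB = Σnᵢ(x̄ᵢ−x̄)² = 3655.258; SSW = ΣΣ(x−x̄ᵢ)² = 880.342
MSB = 3655.258/3 = 1218.4194; MSW = 880.342/31 = 28.3981
F = MSB/MSW = 42.9049
df = (3, 31)
p-value (upper-tail) = 0.00000
At α=0.01: p < α → reject H₀

reject H₀: yes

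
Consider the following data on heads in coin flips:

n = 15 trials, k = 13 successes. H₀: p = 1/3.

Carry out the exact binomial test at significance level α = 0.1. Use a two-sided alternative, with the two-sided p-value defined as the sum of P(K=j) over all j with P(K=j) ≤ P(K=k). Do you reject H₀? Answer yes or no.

Exact binomial: n=15, k=13, p₀=1/3=0.3333
P(X=j) = C(n,j)·p₀^j·(1−p₀)^(n−j); p = Σ P(X=j) over j with P(X=j) ≤ P(X=13)
p-value (two-sided) = 0.00003
At α=0.1: p < α → reject H₀

reject H₀: yes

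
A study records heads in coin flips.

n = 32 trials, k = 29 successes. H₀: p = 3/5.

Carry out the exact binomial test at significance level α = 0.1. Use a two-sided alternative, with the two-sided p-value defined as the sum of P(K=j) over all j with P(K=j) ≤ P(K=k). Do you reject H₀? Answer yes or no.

reject H₀: yes

Exact binomial: n=32, k=29, p₀=3/5=0.6000
P(X=j) = C(n,j)·p₀^j·(1−p₀)^(n−j); p = Σ P(X=j) over j with P(X=j) ≤ P(X=29)
p-value (two-sided) = 0.00020
At α=0.1: p < α → reject H₀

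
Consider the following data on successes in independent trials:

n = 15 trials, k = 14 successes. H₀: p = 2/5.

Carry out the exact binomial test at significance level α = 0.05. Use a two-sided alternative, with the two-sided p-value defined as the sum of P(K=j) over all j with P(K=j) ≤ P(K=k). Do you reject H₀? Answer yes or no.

Exact binomial: n=15, k=14, p₀=2/5=0.4000
P(X=j) = C(n,j)·p₀^j·(1−p₀)^(n−j); p = Σ P(X=j) over j with P(X=j) ≤ P(X=14)
p-value (two-sided) = 0.00003
At α=0.05: p < α → reject H₀

reject H₀: yes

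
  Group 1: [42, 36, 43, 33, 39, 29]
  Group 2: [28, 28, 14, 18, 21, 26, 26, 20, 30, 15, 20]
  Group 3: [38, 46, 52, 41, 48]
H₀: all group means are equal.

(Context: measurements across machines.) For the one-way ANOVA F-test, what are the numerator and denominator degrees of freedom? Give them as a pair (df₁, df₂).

degrees of freedom = [2, 19]

k = 3 groups, N = 22 total
df = (k−1, N−k) = (3−1, 22−3) = (2, 19)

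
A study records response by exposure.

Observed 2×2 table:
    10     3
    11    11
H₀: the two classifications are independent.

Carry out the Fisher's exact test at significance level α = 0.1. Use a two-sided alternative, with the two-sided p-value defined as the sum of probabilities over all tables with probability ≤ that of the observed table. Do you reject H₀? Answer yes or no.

reject H₀: no

Margins: r₁=13, r₂=22, c₁=21, c₂=14, n=35
p_obs = C(13,10)·C(22,11)/C(35,21); sum pmf over tables with pmf ≤ p_obs
p-value (two-sided) = 0.16209
At α=0.1: p ≥ α → fail to reject H₀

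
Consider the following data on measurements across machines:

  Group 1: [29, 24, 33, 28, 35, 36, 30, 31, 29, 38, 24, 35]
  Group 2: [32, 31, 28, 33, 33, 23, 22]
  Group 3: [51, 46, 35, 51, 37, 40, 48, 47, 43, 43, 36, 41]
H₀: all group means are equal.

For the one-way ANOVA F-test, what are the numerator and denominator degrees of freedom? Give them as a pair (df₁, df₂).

k = 3 groups, N = 31 total
df = (k−1, N−k) = (3−1, 31−3) = (2, 28)

degrees of freedom = [2, 28]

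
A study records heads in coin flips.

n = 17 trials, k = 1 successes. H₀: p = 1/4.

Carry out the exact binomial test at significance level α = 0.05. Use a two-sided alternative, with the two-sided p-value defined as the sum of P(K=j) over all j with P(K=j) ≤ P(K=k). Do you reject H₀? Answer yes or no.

reject H₀: no

Exact binomial: n=17, k=1, p₀=1/4=0.2500
P(X=j) = C(n,j)·p₀^j·(1−p₀)^(n−j); p = Σ P(X=j) over j with P(X=j) ≤ P(X=1)
p-value (two-sided) = 0.09035
At α=0.05: p ≥ α → fail to reject H₀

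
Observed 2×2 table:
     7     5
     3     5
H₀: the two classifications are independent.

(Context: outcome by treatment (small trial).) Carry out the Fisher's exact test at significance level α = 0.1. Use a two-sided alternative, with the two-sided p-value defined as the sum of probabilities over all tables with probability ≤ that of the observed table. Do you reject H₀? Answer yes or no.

reject H₀: no

Margins: r₁=12, r₂=8, c₁=10, c₂=10, n=20
p_obs = C(12,7)·C(8,3)/C(20,10); sum pmf over tables with pmf ≤ p_obs
p-value (two-sided) = 0.64992
At α=0.1: p ≥ α → fail to reject H₀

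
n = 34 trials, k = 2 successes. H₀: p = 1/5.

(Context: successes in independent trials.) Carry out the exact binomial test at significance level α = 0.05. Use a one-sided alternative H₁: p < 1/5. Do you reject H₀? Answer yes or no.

Exact binomial: n=34, k=2, p₀=1/5=0.2000
P(X≤2) from Σ C(n,i)·p₀^i·(1−p₀)^(n−i)
p-value (one-sided, H₁ less) = 0.02260
At α=0.05: p < α → reject H₀

reject H₀: yes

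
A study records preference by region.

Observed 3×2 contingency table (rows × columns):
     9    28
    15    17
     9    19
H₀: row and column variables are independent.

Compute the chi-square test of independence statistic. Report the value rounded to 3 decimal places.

Row totals [37, 32, 28], col totals [33, 64], n=97
χ² = (9−12.59)²/12.59 + (28−24.41)²/24.41 + (15−10.89)²/10.89 + (17−21.11)²/21.11 + (9−9.53)²/9.53 + (19−18.47)²/18.47 = 3.9493
df = 2

test statistic = 3.949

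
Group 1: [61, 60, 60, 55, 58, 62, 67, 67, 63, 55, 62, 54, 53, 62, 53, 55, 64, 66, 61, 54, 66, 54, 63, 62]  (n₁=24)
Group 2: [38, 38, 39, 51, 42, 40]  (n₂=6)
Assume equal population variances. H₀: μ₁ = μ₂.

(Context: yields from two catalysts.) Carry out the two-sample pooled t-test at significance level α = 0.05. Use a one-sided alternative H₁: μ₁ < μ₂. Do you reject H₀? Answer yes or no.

reject H₀: no

x̄₁=59.875, s₁=4.693, n₁=24
x̄₂=41.333, s₂=4.967, n₂=6
s_p² = [23·4.693² + 5·4.967²]/28 = 22.4985
SE = √(s_p²·(1/24+1/6)) = 2.1650
t = (59.875−41.333)/2.1650 = 8.5643
df = 28
p-value (one-sided, H₁ less) = 1.00000
At α=0.05: p ≥ α → fail to reject H₀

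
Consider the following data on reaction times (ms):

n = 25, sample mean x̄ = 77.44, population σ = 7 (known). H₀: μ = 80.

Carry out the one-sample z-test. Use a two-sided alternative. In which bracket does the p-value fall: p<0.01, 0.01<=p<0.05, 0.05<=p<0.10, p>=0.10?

SE = σ/√n = 7/√25 = 1.4000
z = (x̄−μ₀)/SE = (77.44−80)/1.4000 = -1.8286
p-value (two-sided) = 0.06746
→ bracket: 0.05<=p<0.10

p-value bracket: 0.05<=p<0.10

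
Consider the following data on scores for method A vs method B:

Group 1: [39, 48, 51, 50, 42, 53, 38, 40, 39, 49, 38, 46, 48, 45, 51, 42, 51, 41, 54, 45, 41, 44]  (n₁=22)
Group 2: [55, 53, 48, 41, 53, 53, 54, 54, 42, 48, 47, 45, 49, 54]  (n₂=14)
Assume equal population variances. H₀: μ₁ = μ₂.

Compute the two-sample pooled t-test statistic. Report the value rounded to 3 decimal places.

test statistic = -2.633

x̄₁=45.227, s₁=5.154, n₁=22
x̄₂=49.714, s₂=4.697, n₂=14
s_p² = [21·5.154² + 13·4.697²]/34 = 24.8447
SE = √(s_p²·(1/22+1/14)) = 1.7041
t = (45.227−49.714)/1.7041 = -2.6331
df = 34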